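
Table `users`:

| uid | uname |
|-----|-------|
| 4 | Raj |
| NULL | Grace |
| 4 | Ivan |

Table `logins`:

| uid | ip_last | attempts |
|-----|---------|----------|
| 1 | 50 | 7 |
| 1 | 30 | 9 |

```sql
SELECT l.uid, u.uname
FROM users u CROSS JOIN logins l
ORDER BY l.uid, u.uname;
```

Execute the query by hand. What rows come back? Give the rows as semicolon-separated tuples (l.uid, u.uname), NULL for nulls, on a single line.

CROSS JOIN pairs every row of `users` with every row of `logins`: 3 × 2 = 6 rows.

(1, Grace); (1, Grace); (1, Ivan); (1, Ivan); (1, Raj); (1, Raj)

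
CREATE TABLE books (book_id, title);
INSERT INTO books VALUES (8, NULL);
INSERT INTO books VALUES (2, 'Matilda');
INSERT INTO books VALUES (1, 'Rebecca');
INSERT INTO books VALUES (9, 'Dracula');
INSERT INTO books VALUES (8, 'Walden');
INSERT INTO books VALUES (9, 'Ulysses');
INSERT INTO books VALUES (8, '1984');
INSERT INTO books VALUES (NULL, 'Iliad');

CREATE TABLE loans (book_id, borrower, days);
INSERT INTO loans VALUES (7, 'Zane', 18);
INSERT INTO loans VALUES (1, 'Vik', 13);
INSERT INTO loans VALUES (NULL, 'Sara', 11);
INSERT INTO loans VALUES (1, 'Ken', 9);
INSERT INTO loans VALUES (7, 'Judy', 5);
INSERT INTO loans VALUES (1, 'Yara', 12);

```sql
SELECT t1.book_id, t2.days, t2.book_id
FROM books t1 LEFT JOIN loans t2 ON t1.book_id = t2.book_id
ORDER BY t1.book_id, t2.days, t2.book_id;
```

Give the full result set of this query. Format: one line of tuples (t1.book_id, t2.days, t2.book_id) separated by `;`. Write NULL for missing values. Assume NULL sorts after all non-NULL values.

LEFT JOIN keeps every row from `books`; unmatched rows get NULL for `loans`'s columns.
Matching on t1.book_id = t2.book_id. A NULL in a compared column never satisfies the condition.
- t1 (book_id=8) has no partner → padded with NULL.
- t1 (book_id=2) has no partner → padded with NULL.
- t1 (book_id=1) pairs with 3 row(s) of t2.
- t1 (book_id=9) has no partner → padded with NULL.
- t1 (book_id=8) has no partner → padded with NULL.
- t1 (book_id=9) has no partner → padded with NULL.
- t1 (book_id=8) has no partner → padded with NULL.
- t1 (book_id=NULL) has no partner → padded with NULL.
After projecting and ordering:
t1.book_id | t2.days | t2.book_id
1 | 9 | 1
1 | 12 | 1
1 | 13 | 1
2 | NULL | NULL
8 | NULL | NULL
8 | NULL | NULL
8 | NULL | NULL
9 | NULL | NULL
9 | NULL | NULL
NULL | NULL | NULL

(1, 9, 1); (1, 12, 1); (1, 13, 1); (2, NULL, NULL); (8, NULL, NULL); (8, NULL, NULL); (8, NULL, NULL); (9, NULL, NULL); (9, NULL, NULL); (NULL, NULL, NULL)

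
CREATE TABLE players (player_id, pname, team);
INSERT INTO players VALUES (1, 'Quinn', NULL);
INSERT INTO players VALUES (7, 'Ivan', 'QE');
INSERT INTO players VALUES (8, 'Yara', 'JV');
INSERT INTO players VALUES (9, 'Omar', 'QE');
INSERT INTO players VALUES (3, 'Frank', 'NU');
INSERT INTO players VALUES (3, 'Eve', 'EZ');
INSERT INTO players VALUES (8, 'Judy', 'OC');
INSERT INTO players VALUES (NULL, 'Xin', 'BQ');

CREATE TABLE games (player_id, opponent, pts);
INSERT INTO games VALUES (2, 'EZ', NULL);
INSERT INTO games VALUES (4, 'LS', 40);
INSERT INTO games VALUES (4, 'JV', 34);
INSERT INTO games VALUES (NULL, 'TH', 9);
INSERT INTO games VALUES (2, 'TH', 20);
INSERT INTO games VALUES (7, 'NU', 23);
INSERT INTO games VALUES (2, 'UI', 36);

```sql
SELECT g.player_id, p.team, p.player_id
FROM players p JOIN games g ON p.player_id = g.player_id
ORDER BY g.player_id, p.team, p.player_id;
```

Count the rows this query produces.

1

INNER JOIN keeps only pairs where the ON condition holds.
Matching on p.player_id = g.player_id. A NULL in a compared column never satisfies the condition.
- p[0] player_id=1 → no match; dropped.
- p[1] player_id=7 → 1 match(es) in g → 1 row(s).
- p[2] player_id=8 → no match; dropped.
- p[3] player_id=9 → no match; dropped.
- p[4] player_id=3 → no match; dropped.
- p[5] player_id=3 → no match; dropped.
- p[6] player_id=8 → no match; dropped.
- p[7] player_id=NULL → no match; dropped.
Total: 1 rows.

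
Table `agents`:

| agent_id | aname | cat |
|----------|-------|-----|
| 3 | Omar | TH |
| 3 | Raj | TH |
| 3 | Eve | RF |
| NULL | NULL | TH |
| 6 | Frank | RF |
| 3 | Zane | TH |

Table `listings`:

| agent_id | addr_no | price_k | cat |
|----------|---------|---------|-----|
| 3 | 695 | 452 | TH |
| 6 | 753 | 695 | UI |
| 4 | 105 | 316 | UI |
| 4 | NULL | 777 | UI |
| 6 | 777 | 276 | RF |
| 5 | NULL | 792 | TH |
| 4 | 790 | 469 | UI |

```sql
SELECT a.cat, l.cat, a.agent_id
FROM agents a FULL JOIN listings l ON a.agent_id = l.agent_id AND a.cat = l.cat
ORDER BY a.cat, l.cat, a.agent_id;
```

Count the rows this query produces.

11

FULL OUTER JOIN keeps every row from both sides; unmatched rows get NULL for the other side's columns.
Matching on a.agent_id = l.agent_id AND a.cat = l.cat. A NULL in a compared column never satisfies the condition.
- a (agent_id=3, cat=TH) pairs with 1 row(s) of l.
- a (agent_id=3, cat=TH) pairs with 1 row(s) of l.
- a (agent_id=3, cat=RF) has no partner → padded with NULL.
- a (agent_id=NULL, cat=TH) has no partner → padded with NULL.
- a (agent_id=6, cat=RF) pairs with 1 row(s) of l.
- a (agent_id=3, cat=TH) pairs with 1 row(s) of l.
- plus 5 unmatched l row(s), each kept with NULL a columns.
Total: 4 matched + 7 padded = 11 rows.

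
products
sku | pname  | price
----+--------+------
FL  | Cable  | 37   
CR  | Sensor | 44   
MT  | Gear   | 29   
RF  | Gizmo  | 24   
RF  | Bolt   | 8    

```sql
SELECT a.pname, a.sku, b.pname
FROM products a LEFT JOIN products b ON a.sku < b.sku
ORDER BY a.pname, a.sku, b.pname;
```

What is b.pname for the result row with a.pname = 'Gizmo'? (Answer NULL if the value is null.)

LEFT JOIN keeps every row from `products a`; unmatched rows get NULL for `products b`'s columns.
Matching on a.sku < b.sku.
- sku=FL: 3 matching b row(s), so 3 row(s) emitted.
- sku=CR: 4 matching b row(s), so 4 row(s) emitted.
- sku=MT: 2 matching b row(s), so 2 row(s) emitted.
- sku=RF: no b row matches, row kept with b columns NULL.
- sku=RF: no b row matches, row kept with b columns NULL.

NULL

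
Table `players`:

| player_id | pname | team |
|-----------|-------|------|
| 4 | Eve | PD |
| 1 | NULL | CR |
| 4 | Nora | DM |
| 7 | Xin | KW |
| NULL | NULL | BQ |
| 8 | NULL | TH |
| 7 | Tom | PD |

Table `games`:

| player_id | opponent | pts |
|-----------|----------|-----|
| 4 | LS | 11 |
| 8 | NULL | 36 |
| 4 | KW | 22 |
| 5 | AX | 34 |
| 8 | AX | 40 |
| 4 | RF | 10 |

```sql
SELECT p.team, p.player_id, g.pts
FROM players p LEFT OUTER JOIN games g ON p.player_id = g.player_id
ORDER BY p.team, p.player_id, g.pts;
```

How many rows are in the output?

12

LEFT JOIN keeps every row from `players`; unmatched rows get NULL for `games`'s columns.
Matching on p.player_id = g.player_id. A NULL in a compared column never satisfies the condition.
- p row (player_id=4): matches 3 g row(s) → 3 output row(s).
- p row (player_id=1): no match → kept, g columns NULL.
- p row (player_id=4): matches 3 g row(s) → 3 output row(s).
- p row (player_id=7): no match → kept, g columns NULL.
- p row (player_id=NULL): no match → kept, g columns NULL.
- p row (player_id=8): matches 2 g row(s) → 2 output row(s).
- p row (player_id=7): no match → kept, g columns NULL.
Total: 8 matched + 4 padded = 12 rows.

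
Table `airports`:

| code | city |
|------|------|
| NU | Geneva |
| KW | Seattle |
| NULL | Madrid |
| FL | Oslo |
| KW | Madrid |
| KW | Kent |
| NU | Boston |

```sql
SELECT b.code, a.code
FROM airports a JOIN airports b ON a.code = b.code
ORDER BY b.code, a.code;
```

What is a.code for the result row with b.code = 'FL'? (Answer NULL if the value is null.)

FL

INNER JOIN keeps only pairs where the ON condition holds.
Matching on a.code = b.code. A NULL in a compared column never satisfies the condition.
Matched pairs: 14.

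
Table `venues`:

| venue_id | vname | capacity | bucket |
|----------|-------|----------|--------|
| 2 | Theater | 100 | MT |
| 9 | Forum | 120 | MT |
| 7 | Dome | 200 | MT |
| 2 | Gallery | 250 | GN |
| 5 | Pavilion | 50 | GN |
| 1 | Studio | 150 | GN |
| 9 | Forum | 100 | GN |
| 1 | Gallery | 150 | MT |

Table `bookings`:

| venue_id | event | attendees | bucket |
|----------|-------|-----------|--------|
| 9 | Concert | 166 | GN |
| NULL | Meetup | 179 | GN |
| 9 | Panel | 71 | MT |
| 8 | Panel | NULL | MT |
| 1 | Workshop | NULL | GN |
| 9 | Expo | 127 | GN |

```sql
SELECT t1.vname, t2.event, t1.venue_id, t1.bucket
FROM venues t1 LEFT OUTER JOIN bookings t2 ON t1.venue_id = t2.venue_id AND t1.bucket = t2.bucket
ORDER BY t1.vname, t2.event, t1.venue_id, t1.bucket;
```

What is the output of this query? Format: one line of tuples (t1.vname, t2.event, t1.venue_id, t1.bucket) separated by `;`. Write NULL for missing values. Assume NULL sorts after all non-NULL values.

(Dome, NULL, 7, MT); (Forum, Concert, 9, GN); (Forum, Expo, 9, GN); (Forum, Panel, 9, MT); (Gallery, NULL, 1, MT); (Gallery, NULL, 2, GN); (Pavilion, NULL, 5, GN); (Studio, Workshop, 1, GN); (Theater, NULL, 2, MT)

LEFT JOIN keeps every row from `venues`; unmatched rows get NULL for `bookings`'s columns.
Matching on t1.venue_id = t2.venue_id AND t1.bucket = t2.bucket. A NULL in a compared column never satisfies the condition.
- venue_id=2, bucket=MT: no t2 row matches, row kept with t2 columns NULL.
- venue_id=9, bucket=MT: 1 matching t2 row(s), so 1 row(s) emitted.
- venue_id=7, bucket=MT: no t2 row matches, row kept with t2 columns NULL.
- venue_id=2, bucket=GN: no t2 row matches, row kept with t2 columns NULL.
- venue_id=5, bucket=GN: no t2 row matches, row kept with t2 columns NULL.
- venue_id=1, bucket=GN: 1 matching t2 row(s), so 1 row(s) emitted.
- venue_id=9, bucket=GN: 2 matching t2 row(s), so 2 row(s) emitted.
- venue_id=1, bucket=MT: no t2 row matches, row kept with t2 columns NULL.
After projecting and ordering:
t1.vname | t2.event | t1.venue_id | t1.bucket
Dome | NULL | 7 | MT
Forum | Concert | 9 | GN
Forum | Expo | 9 | GN
Forum | Panel | 9 | MT
Gallery | NULL | 1 | MT
Gallery | NULL | 2 | GN
Pavilion | NULL | 5 | GN
Studio | Workshop | 1 | GN
Theater | NULL | 2 | MT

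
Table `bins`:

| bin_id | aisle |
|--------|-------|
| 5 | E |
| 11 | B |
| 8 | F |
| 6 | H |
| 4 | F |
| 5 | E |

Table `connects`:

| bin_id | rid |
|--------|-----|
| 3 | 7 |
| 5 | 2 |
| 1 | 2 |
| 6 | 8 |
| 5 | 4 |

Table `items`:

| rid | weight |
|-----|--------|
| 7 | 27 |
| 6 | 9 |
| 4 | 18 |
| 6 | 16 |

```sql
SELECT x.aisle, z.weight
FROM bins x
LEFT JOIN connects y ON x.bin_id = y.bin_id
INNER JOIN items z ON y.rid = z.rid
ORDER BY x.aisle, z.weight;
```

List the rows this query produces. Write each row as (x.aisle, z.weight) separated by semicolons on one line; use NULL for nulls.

Evaluate left to right. First `bins x LEFT JOIN connects y` on bin_id: 8 row(s).
Then INNER JOIN `items z` on rid: keep only rows whose y.rid appears in z.

(E, 18); (E, 18)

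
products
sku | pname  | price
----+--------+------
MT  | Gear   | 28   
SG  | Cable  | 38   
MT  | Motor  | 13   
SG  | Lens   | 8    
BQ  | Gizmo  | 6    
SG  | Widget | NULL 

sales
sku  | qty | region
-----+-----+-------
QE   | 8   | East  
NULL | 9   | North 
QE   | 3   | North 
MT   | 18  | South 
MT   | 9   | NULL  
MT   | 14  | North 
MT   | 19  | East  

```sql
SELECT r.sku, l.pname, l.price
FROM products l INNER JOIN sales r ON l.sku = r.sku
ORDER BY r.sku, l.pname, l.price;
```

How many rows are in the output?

INNER JOIN keeps only pairs where the ON condition holds.
Matching on l.sku = r.sku. A NULL in a compared column never satisfies the condition.
- l[0] sku=MT → 4 match(es) in r → 4 row(s).
- l[1] sku=SG → no match; dropped.
- l[2] sku=MT → 4 match(es) in r → 4 row(s).
- l[3] sku=SG → no match; dropped.
- l[4] sku=BQ → no match; dropped.
- l[5] sku=SG → no match; dropped.
Total: 8 rows.

8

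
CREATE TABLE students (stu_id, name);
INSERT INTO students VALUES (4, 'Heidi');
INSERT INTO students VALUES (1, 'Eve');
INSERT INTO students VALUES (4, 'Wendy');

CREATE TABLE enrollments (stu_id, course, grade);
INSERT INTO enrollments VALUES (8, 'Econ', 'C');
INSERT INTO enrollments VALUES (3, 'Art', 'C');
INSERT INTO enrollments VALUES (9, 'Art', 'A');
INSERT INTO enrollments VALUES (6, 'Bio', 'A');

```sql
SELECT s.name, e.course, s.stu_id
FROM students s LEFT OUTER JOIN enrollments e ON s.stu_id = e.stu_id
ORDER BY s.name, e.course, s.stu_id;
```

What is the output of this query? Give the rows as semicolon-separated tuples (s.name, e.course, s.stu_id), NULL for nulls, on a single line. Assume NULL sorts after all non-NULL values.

(Eve, NULL, 1); (Heidi, NULL, 4); (Wendy, NULL, 4)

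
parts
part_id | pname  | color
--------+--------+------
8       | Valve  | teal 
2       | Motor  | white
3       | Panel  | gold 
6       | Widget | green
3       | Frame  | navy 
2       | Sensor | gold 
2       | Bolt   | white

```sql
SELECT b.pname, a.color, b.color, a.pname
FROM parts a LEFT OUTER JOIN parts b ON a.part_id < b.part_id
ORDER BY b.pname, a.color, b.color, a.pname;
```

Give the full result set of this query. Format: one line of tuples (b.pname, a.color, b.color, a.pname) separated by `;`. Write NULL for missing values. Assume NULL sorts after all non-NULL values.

LEFT JOIN keeps every row from `parts a`; unmatched rows get NULL for `parts b`'s columns.
Matching on a.part_id < b.part_id.
- a (part_id=8) has no partner → padded with NULL.
- a (part_id=2) pairs with 4 row(s) of b.
- a (part_id=3) pairs with 2 row(s) of b.
- a (part_id=6) pairs with 1 row(s) of b.
- a (part_id=3) pairs with 2 row(s) of b.
- a (part_id=2) pairs with 4 row(s) of b.
- a (part_id=2) pairs with 4 row(s) of b.

(Frame, gold, navy, Sensor); (Frame, white, navy, Bolt); (Frame, white, navy, Motor); (Panel, gold, gold, Sensor); (Panel, white, gold, Bolt); (Panel, white, gold, Motor); (Valve, gold, teal, Panel); (Valve, gold, teal, Sensor); (Valve, green, teal, Widget); (Valve, navy, teal, Frame); (Valve, white, teal, Bolt); (Valve, white, teal, Motor); (Widget, gold, green, Panel); (Widget, gold, green, Sensor); (Widget, navy, green, Frame); (Widget, white, green, Bolt); (Widget, white, green, Motor); (NULL, teal, NULL, Valve)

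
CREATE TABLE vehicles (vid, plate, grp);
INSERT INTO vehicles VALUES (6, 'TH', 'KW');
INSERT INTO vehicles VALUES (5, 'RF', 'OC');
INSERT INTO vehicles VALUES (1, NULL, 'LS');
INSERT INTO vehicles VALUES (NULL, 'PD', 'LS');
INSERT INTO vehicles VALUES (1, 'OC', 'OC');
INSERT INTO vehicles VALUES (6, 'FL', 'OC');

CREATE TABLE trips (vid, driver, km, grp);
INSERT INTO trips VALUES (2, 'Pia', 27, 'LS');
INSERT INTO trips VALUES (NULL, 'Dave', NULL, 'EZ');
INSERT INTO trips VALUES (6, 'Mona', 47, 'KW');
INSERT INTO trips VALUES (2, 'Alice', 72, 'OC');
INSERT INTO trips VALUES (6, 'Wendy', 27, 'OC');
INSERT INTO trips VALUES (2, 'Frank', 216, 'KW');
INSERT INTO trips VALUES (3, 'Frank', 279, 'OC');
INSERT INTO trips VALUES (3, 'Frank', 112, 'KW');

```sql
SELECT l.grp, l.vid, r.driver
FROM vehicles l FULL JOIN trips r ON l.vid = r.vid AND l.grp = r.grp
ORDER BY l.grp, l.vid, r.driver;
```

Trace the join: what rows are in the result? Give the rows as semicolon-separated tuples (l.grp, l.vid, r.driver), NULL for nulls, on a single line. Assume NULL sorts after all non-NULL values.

(KW, 6, Mona); (LS, 1, NULL); (LS, NULL, NULL); (OC, 1, NULL); (OC, 5, NULL); (OC, 6, Wendy); (NULL, NULL, Alice); (NULL, NULL, Dave); (NULL, NULL, Frank); (NULL, NULL, Frank); (NULL, NULL, Frank); (NULL, NULL, Pia)

FULL OUTER JOIN keeps every row from both sides; unmatched rows get NULL for the other side's columns.
Matching on l.vid = r.vid AND l.grp = r.grp. A NULL in a compared column never satisfies the condition.
- l row (vid=6, grp=KW): matches 1 r row(s) → 1 output row(s).
- l row (vid=5, grp=OC): no match → kept, r columns NULL.
- l row (vid=1, grp=LS): no match → kept, r columns NULL.
- l row (vid=NULL, grp=LS): no match → kept, r columns NULL.
- l row (vid=1, grp=OC): no match → kept, r columns NULL.
- l row (vid=6, grp=OC): matches 1 r row(s) → 1 output row(s).
- plus 6 unmatched r row(s), each kept with NULL l columns.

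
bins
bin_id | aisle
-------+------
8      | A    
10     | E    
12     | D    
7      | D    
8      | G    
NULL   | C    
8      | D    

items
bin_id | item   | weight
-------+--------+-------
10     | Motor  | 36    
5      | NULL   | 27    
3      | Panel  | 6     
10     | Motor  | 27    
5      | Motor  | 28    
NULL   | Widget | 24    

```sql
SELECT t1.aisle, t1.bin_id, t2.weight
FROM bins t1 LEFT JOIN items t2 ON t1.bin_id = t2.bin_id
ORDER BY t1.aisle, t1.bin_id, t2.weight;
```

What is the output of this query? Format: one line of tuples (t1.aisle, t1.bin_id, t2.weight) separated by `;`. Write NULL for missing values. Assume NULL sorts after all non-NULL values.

(A, 8, NULL); (C, NULL, NULL); (D, 7, NULL); (D, 8, NULL); (D, 12, NULL); (E, 10, 27); (E, 10, 36); (G, 8, NULL)

LEFT JOIN keeps every row from `bins`; unmatched rows get NULL for `items`'s columns.
Matching on t1.bin_id = t2.bin_id. A NULL in a compared column never satisfies the condition.
- t1[0] bin_id=8 → no match; kept with NULLs on the t2 side.
- t1[1] bin_id=10 → 2 match(es) in t2 → 2 row(s).
- t1[2] bin_id=12 → no match; kept with NULLs on the t2 side.
- t1[3] bin_id=7 → no match; kept with NULLs on the t2 side.
- t1[4] bin_id=8 → no match; kept with NULLs on the t2 side.
- t1[5] bin_id=NULL → no match; kept with NULLs on the t2 side.
- t1[6] bin_id=8 → no match; kept with NULLs on the t2 side.
After projecting and ordering:
t1.aisle | t1.bin_id | t2.weight
A | 8 | NULL
C | NULL | NULL
D | 7 | NULL
D | 8 | NULL
D | 12 | NULL
E | 10 | 27
E | 10 | 36
G | 8 | NULL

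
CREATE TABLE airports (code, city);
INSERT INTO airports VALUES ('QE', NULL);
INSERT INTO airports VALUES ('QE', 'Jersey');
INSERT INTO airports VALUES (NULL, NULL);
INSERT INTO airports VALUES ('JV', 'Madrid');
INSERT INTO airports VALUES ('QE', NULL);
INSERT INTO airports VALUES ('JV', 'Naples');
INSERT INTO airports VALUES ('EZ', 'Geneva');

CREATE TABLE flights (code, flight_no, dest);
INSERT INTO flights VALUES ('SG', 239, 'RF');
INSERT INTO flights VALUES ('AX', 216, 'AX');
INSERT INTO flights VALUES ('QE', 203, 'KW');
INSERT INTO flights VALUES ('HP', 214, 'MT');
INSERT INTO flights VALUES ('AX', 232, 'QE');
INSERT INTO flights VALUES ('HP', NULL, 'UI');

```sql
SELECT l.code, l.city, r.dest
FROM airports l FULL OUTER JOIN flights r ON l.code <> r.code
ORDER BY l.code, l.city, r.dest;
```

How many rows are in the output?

FULL OUTER JOIN keeps every row from both sides; unmatched rows get NULL for the other side's columns.
Matching on l.code <> r.code. A NULL in a compared column never satisfies the condition.
- l row (code=QE): matches 5 r row(s) → 5 output row(s).
- l row (code=QE): matches 5 r row(s) → 5 output row(s).
- l row (code=NULL): no match → kept, r columns NULL.
- l row (code=JV): matches 6 r row(s) → 6 output row(s).
- l row (code=QE): matches 5 r row(s) → 5 output row(s).
- l row (code=JV): matches 6 r row(s) → 6 output row(s).
- l row (code=EZ): matches 6 r row(s) → 6 output row(s).
Total: 33 matched + 1 padded = 34 rows.

34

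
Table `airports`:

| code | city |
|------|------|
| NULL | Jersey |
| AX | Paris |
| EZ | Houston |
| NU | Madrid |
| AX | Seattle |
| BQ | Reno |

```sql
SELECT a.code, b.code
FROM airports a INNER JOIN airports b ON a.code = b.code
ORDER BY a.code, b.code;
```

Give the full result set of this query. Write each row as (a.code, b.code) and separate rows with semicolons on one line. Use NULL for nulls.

INNER JOIN keeps only pairs where the ON condition holds.
Matching on a.code = b.code. A NULL in a compared column never satisfies the condition.
- a[0] code=NULL → no match; dropped.
- a[1] code=AX → 2 match(es) in b → 2 row(s).
- a[2] code=EZ → 1 match(es) in b → 1 row(s).
- a[3] code=NU → 1 match(es) in b → 1 row(s).
- a[4] code=AX → 2 match(es) in b → 2 row(s).
- a[5] code=BQ → 1 match(es) in b → 1 row(s).
After projecting and ordering:
a.code | b.code
AX | AX
AX | AX
AX | AX
AX | AX
BQ | BQ
EZ | EZ
NU | NU

(AX, AX); (AX, AX); (AX, AX); (AX, AX); (BQ, BQ); (EZ, EZ); (NU, NU)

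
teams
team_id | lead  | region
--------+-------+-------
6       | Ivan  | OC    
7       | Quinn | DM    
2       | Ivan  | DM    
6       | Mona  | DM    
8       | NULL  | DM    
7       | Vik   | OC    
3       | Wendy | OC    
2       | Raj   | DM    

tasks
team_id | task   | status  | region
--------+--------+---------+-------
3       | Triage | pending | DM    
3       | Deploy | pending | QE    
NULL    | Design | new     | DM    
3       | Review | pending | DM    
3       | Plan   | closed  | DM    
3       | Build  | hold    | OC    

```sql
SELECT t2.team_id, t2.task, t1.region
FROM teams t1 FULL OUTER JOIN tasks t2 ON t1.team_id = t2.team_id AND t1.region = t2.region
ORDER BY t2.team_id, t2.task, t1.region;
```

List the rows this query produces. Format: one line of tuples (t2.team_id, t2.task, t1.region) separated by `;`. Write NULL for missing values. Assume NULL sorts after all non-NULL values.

FULL OUTER JOIN keeps every row from both sides; unmatched rows get NULL for the other side's columns.
Matching on t1.team_id = t2.team_id AND t1.region = t2.region. A NULL in a compared column never satisfies the condition.
Matched pairs: 1; unmatched t1 rows kept: 7; unmatched t2 rows kept: 5.

(3, Build, OC); (3, Deploy, NULL); (3, Plan, NULL); (3, Review, NULL); (3, Triage, NULL); (NULL, Design, NULL); (NULL, NULL, DM); (NULL, NULL, DM); (NULL, NULL, DM); (NULL, NULL, DM); (NULL, NULL, DM); (NULL, NULL, OC); (NULL, NULL, OC)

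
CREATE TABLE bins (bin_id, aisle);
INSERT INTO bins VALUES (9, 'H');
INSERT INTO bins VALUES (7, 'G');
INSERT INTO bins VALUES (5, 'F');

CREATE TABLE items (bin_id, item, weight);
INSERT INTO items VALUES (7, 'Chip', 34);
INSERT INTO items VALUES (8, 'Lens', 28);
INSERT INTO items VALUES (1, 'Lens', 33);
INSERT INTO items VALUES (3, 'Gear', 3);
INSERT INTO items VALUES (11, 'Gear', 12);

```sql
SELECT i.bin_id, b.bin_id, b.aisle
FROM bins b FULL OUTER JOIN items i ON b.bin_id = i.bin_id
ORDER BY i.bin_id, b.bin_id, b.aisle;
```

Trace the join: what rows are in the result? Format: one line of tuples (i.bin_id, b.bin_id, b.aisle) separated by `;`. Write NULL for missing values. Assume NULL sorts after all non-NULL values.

(1, NULL, NULL); (3, NULL, NULL); (7, 7, G); (8, NULL, NULL); (11, NULL, NULL); (NULL, 5, F); (NULL, 9, H)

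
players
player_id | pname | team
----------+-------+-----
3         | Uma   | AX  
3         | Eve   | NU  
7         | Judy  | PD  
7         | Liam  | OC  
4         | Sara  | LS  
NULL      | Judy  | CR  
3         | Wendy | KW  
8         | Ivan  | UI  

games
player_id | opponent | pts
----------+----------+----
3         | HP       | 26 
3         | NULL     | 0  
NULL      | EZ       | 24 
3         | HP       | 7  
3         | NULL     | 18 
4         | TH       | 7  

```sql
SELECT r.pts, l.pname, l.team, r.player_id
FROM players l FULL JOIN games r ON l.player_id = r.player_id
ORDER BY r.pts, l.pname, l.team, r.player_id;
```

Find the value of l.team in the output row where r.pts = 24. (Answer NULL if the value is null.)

FULL OUTER JOIN keeps every row from both sides; unmatched rows get NULL for the other side's columns.
Matching on l.player_id = r.player_id. A NULL in a compared column never satisfies the condition.
- l row (player_id=3): matches 4 r row(s) → 4 output row(s).
- l row (player_id=3): matches 4 r row(s) → 4 output row(s).
- l row (player_id=7): no match → kept, r columns NULL.
- l row (player_id=7): no match → kept, r columns NULL.
- l row (player_id=4): matches 1 r row(s) → 1 output row(s).
- l row (player_id=NULL): no match → kept, r columns NULL.
- l row (player_id=3): matches 4 r row(s) → 4 output row(s).
- l row (player_id=8): no match → kept, r columns NULL.
- 1 r row(s) had no l match → kept, l columns NULL.

NULL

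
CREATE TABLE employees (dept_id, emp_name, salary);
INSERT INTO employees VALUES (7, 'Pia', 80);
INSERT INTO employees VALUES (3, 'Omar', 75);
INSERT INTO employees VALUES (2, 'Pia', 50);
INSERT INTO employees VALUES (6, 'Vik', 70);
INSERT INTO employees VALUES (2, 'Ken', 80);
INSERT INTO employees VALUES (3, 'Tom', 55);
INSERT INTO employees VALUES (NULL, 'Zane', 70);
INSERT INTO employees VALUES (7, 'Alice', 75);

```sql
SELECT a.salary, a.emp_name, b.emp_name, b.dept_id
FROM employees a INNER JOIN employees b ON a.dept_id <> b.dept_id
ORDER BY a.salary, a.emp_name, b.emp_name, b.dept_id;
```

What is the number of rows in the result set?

36

INNER JOIN keeps only pairs where the ON condition holds.
Matching on a.dept_id <> b.dept_id. A NULL in a compared column never satisfies the condition.
Matched pairs: 36.
Total: 36 rows.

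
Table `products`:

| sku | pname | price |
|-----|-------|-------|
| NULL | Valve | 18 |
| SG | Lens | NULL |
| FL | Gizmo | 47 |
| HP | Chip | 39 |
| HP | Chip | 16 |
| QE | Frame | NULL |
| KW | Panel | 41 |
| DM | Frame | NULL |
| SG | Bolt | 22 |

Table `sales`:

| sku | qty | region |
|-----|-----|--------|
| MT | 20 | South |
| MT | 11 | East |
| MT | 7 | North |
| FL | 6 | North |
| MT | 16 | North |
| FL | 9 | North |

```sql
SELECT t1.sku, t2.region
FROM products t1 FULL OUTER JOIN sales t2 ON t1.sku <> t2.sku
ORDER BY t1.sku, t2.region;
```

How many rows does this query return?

FULL OUTER JOIN keeps every row from both sides; unmatched rows get NULL for the other side's columns.
Matching on t1.sku <> t2.sku. A NULL in a compared column never satisfies the condition.
- sku=NULL: no t2 row matches, row kept with t2 columns NULL.
- sku=SG: 6 matching t2 row(s), so 6 row(s) emitted.
- sku=FL: 4 matching t2 row(s), so 4 row(s) emitted.
- sku=HP: 6 matching t2 row(s), so 6 row(s) emitted.
- sku=HP: 6 matching t2 row(s), so 6 row(s) emitted.
- sku=QE: 6 matching t2 row(s), so 6 row(s) emitted.
- sku=KW: 6 matching t2 row(s), so 6 row(s) emitted.
- sku=DM: 6 matching t2 row(s), so 6 row(s) emitted.
- sku=SG: 6 matching t2 row(s), so 6 row(s) emitted.
Total: 46 matched + 1 padded = 47 rows.

47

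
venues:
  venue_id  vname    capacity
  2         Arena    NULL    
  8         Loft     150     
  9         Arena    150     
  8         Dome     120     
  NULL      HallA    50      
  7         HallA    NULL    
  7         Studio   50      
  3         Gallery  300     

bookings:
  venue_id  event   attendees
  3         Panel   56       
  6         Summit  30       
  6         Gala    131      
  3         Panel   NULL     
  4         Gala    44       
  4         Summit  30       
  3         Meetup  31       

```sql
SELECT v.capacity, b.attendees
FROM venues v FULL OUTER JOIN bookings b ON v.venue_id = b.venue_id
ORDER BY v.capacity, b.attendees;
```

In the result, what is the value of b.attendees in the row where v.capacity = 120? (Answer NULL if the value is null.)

FULL OUTER JOIN keeps every row from both sides; unmatched rows get NULL for the other side's columns.
Matching on v.venue_id = b.venue_id. A NULL in a compared column never satisfies the condition.
Matched pairs: 3; unmatched v rows kept: 7; unmatched b rows kept: 4.

NULL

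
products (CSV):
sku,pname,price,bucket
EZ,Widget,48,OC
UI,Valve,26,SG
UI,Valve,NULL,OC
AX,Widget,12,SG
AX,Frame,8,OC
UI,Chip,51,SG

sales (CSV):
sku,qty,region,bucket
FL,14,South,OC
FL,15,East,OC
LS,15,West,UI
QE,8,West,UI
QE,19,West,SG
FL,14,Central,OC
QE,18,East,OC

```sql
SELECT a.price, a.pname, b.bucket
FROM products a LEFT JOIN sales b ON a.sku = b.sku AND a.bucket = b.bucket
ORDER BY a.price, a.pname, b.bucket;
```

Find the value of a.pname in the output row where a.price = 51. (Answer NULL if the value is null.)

LEFT JOIN keeps every row from `products`; unmatched rows get NULL for `sales`'s columns.
Matching on a.sku = b.sku AND a.bucket = b.bucket.
- a (sku=EZ, bucket=OC) has no partner → padded with NULL.
- a (sku=UI, bucket=SG) has no partner → padded with NULL.
- a (sku=UI, bucket=OC) has no partner → padded with NULL.
- a (sku=AX, bucket=SG) has no partner → padded with NULL.
- a (sku=AX, bucket=OC) has no partner → padded with NULL.
- a (sku=UI, bucket=SG) has no partner → padded with NULL.

Chip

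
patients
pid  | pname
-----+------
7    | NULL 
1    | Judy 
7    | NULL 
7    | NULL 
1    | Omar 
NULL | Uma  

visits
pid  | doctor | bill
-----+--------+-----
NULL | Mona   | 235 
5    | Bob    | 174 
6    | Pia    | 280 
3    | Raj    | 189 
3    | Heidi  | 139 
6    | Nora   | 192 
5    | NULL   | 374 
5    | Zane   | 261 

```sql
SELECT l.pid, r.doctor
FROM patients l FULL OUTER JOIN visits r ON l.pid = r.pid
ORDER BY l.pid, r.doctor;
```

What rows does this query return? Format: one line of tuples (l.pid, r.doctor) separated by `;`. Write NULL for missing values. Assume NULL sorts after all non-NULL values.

(1, NULL); (1, NULL); (7, NULL); (7, NULL); (7, NULL); (NULL, Bob); (NULL, Heidi); (NULL, Mona); (NULL, Nora); (NULL, Pia); (NULL, Raj); (NULL, Zane); (NULL, NULL); (NULL, NULL)

FULL OUTER JOIN keeps every row from both sides; unmatched rows get NULL for the other side's columns.
Matching on l.pid = r.pid. A NULL in a compared column never satisfies the condition.
Matched pairs: 0; unmatched l rows kept: 6; unmatched r rows kept: 8.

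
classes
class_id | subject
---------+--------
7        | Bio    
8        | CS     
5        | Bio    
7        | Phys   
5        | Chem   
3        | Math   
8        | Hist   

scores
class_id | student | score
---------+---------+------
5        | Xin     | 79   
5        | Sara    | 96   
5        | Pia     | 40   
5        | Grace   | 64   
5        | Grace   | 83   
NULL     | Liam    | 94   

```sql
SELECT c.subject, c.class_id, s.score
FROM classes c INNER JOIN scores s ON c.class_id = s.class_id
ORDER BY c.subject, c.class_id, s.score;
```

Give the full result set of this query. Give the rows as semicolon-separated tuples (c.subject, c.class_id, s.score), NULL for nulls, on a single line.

INNER JOIN keeps only pairs where the ON condition holds.
Matching on c.class_id = s.class_id. A NULL in a compared column never satisfies the condition.
Matched pairs: 10.

(Bio, 5, 40); (Bio, 5, 64); (Bio, 5, 79); (Bio, 5, 83); (Bio, 5, 96); (Chem, 5, 40); (Chem, 5, 64); (Chem, 5, 79); (Chem, 5, 83); (Chem, 5, 96)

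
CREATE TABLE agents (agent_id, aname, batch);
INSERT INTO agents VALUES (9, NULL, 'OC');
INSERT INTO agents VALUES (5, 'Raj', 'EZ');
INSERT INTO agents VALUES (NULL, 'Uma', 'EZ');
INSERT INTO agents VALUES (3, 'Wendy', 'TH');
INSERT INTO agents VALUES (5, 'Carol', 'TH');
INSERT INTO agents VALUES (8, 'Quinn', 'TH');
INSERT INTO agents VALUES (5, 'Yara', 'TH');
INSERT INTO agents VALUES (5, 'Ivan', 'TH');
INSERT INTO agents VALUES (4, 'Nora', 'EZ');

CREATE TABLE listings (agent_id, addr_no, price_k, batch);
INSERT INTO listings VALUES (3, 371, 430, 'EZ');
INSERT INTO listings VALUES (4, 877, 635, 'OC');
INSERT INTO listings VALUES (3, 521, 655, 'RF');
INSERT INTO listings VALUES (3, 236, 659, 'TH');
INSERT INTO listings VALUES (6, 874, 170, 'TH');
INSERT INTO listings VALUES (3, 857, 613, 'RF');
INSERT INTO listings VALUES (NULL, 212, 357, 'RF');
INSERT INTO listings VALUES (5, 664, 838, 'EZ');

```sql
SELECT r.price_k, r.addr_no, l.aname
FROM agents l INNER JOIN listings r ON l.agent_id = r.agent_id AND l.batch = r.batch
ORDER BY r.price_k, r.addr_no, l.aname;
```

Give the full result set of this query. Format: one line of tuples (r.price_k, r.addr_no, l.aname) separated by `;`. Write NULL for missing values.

(659, 236, Wendy); (838, 664, Raj)

INNER JOIN keeps only pairs where the ON condition holds.
Matching on l.agent_id = r.agent_id AND l.batch = r.batch. A NULL in a compared column never satisfies the condition.
Matched pairs: 2.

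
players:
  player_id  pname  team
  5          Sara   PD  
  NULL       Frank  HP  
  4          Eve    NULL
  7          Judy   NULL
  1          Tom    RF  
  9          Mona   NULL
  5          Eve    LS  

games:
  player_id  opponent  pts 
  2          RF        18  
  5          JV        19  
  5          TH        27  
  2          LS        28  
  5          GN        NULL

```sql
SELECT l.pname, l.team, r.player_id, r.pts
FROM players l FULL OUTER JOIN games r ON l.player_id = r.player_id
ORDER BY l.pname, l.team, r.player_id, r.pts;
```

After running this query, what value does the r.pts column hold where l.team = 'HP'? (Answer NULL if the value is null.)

FULL OUTER JOIN keeps every row from both sides; unmatched rows get NULL for the other side's columns.
Matching on l.player_id = r.player_id. A NULL in a compared column never satisfies the condition.
- l (player_id=5) pairs with 3 row(s) of r.
- l (player_id=NULL) has no partner → padded with NULL.
- l (player_id=4) has no partner → padded with NULL.
- l (player_id=7) has no partner → padded with NULL.
- l (player_id=1) has no partner → padded with NULL.
- l (player_id=9) has no partner → padded with NULL.
- l (player_id=5) pairs with 3 row(s) of r.
- 2 r row(s) had no l match → kept, l columns NULL.

NULL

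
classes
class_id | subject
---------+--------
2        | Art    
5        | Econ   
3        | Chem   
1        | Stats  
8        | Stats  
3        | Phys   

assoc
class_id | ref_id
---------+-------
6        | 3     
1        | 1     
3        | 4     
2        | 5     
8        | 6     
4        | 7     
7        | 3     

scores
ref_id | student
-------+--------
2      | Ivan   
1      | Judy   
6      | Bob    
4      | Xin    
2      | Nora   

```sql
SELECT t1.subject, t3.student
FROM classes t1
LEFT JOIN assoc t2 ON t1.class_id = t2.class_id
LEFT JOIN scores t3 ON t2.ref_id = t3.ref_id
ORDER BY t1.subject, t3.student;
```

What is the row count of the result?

Step 1 — t1 LEFT JOIN t2 on class_id → 6 row(s).
Then LEFT JOIN `scores t3` on ref_id: each of those 6 rows is kept; rows whose t2.ref_id has no match in t3 get NULL for t3's columns.
Result: 6 row(s).

6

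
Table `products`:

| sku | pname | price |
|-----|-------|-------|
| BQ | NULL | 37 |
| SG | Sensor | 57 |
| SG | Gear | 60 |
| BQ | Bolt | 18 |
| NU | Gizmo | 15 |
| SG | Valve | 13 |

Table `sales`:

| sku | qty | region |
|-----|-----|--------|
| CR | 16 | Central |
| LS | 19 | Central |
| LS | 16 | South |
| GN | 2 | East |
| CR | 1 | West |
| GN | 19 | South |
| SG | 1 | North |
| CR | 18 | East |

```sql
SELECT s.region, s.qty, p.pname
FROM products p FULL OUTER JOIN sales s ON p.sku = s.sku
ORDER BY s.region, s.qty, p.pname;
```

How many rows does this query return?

13

FULL OUTER JOIN keeps every row from both sides; unmatched rows get NULL for the other side's columns.
Matching on p.sku = s.sku.
- sku=BQ: no s row matches, row kept with s columns NULL.
- sku=SG: 1 matching s row(s), so 1 row(s) emitted.
- sku=SG: 1 matching s row(s), so 1 row(s) emitted.
- sku=BQ: no s row matches, row kept with s columns NULL.
- sku=NU: no s row matches, row kept with s columns NULL.
- sku=SG: 1 matching s row(s), so 1 row(s) emitted.
- plus 7 unmatched s row(s), each kept with NULL p columns.
Total: 3 matched + 10 padded = 13 rows.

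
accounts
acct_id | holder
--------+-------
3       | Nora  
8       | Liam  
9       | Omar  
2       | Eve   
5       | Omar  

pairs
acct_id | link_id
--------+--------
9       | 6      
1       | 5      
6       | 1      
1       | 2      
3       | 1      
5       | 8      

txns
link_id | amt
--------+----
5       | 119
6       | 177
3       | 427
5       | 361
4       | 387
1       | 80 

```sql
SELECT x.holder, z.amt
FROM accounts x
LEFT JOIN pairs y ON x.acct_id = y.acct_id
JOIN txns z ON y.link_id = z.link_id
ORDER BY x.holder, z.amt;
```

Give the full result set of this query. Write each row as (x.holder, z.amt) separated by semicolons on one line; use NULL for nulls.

Evaluate left to right. First `accounts x LEFT JOIN pairs y` on acct_id: 5 row(s).
Then INNER JOIN `txns z` on link_id: keep only rows whose y.link_id appears in z.

(Nora, 80); (Omar, 177)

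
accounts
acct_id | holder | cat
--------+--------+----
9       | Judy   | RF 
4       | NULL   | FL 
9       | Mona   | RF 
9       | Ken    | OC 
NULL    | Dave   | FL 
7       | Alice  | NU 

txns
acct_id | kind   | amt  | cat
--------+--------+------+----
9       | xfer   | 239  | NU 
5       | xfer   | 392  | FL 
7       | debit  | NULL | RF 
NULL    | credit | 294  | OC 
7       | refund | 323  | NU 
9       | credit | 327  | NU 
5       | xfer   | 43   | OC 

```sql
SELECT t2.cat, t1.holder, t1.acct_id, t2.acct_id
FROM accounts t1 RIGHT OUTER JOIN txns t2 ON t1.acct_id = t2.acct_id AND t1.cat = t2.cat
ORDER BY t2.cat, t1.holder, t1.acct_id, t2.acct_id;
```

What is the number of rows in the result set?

7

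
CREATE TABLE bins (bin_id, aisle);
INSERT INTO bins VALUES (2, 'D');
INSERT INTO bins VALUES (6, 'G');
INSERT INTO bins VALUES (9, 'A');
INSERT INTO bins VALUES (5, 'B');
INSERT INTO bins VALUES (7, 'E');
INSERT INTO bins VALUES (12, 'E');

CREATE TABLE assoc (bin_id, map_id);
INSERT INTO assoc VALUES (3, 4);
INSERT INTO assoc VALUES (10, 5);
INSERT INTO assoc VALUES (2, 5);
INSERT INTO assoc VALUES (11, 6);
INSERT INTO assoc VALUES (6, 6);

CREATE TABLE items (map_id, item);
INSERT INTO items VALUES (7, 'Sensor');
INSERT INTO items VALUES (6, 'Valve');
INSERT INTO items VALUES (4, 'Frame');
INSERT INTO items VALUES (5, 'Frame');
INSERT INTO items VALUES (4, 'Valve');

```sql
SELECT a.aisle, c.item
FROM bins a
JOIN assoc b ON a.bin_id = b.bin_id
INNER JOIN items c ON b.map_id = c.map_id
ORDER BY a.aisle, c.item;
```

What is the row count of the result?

2

Joins associate left-to-right: bins INNER JOIN assoc on bin_id gives 2 intermediate row(s).
Then INNER JOIN `items c` on map_id: keep only rows whose b.map_id appears in c.
Result: 2 row(s).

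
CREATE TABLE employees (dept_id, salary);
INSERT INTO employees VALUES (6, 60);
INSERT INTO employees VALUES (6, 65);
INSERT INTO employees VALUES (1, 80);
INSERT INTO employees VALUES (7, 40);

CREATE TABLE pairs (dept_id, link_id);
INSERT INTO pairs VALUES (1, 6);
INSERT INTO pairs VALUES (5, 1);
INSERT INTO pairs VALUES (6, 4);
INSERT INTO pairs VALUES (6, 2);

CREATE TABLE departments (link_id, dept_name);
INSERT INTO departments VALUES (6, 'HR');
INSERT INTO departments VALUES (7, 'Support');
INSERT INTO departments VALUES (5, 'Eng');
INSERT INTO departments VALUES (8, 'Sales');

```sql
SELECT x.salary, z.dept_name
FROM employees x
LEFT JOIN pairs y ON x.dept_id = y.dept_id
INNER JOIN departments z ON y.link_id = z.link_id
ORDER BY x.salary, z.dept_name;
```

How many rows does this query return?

Evaluate left to right. First `employees x LEFT JOIN pairs y` on dept_id: 6 row(s).
Then INNER JOIN `departments z` on link_id: keep only rows whose y.link_id appears in z.
Result: 1 row(s).

1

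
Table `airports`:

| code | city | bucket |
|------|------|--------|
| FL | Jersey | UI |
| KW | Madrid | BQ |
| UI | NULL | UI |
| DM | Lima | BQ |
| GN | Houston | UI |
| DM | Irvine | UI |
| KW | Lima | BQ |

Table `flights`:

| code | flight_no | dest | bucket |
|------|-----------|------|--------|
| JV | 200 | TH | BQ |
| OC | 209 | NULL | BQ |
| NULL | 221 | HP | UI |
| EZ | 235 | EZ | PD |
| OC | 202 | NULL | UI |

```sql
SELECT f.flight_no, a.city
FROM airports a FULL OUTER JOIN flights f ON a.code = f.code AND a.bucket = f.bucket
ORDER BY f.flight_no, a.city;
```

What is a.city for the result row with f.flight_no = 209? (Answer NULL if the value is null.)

NULL

FULL OUTER JOIN keeps every row from both sides; unmatched rows get NULL for the other side's columns.
Matching on a.code = f.code AND a.bucket = f.bucket. A NULL in a compared column never satisfies the condition.
- a row (code=FL, bucket=UI): no match → kept, f columns NULL.
- a row (code=KW, bucket=BQ): no match → kept, f columns NULL.
- a row (code=UI, bucket=UI): no match → kept, f columns NULL.
- a row (code=DM, bucket=BQ): no match → kept, f columns NULL.
- a row (code=GN, bucket=UI): no match → kept, f columns NULL.
- a row (code=DM, bucket=UI): no match → kept, f columns NULL.
- a row (code=KW, bucket=BQ): no match → kept, f columns NULL.
- 5 row(s) from f found no a partner → padded with NULL.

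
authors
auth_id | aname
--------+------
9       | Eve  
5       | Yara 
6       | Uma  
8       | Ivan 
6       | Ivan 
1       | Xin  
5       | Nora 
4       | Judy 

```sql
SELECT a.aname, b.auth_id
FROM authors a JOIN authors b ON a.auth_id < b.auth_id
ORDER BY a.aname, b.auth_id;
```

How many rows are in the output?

INNER JOIN keeps only pairs where the ON condition holds.
Matching on a.auth_id < b.auth_id.
Matched pairs: 26.
Total: 26 rows.

26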